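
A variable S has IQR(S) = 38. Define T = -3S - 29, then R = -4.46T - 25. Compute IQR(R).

IQR(T) = |-3|·38 = 114.
IQR(R) = |-4.46|·114 = 508.44.

IQR(R) = 508.44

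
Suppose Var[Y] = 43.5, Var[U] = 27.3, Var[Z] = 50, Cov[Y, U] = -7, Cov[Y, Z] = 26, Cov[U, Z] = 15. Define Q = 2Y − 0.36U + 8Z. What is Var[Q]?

Var[Q] = a²·Var[Y] + b²·Var[U] + c²·Var[Z] + 2ab·Cov[Y, U] + 2ac·Cov[Y, Z] + 2bc·Cov[U, Z], with a = 2, b = -0.36, c = 8.
= 174 + 3.53808 + 3200 + 10.08 + 832 + (-86.4)
= 4133.21808.

Var[Q] = 4133.21808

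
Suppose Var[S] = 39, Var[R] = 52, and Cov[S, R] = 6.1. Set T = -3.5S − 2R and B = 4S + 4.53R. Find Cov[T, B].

Cov[T, B] = -1162.6355

By bilinearity, Cov[T, B] = ac·Var[S] + bd·Var[R] + (ad+bc)·Cov[S, R], with a=-3.5, b=-2, c=4, d=4.53.
ac·Var[S] = (-3.5)·4·39 = -546
bd·Var[R] = (-2)·4.53·52 = -471.12
(ad+bc)·Cov[S, R] = (-23.855)·6.1 = -145.5155
Cov[T, B] = -546 + (-471.12) + (-145.5155) = -1162.6355.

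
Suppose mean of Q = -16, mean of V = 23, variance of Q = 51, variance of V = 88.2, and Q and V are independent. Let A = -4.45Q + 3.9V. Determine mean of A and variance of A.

mean of A = 160.9, variance of A = 2351.4495

mean of A = (-4.45)·mean of Q + 3.9·mean of V = (-4.45)·(-16) + 3.9·23 = 160.9.
variance of A = a²·variance of Q + b²·variance of V + 2ab·covariance of Q and V with a = -4.45, b = 3.9.
Independence gives covariance of Q and V = 0.
= (-4.45)²·51 + 3.9²·88.2 + 2·(-4.45)·3.9·0
= 1009.9275 + 1341.522 + 0 = 2351.4495.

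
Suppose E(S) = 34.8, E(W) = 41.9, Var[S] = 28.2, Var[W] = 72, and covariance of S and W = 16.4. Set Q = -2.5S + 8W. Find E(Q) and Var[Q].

E(Q) = (-2.5)·E(S) + 8·E(W) = (-2.5)·34.8 + 8·41.9 = 248.2.
Var[Q] = a²·Var[S] + b²·Var[W] + 2ab·covariance of S and W with a = -2.5, b = 8.
= (-2.5)²·28.2 + 8²·72 + 2·(-2.5)·8·16.4
= 176.25 + 4608 + (-656) = 4128.25.

E(Q) = 248.2, Var[Q] = 4128.25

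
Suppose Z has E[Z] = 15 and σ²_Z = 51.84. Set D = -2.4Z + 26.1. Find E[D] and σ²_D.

D = -2.4Z + 26.1 is linear with a = -2.4, b = 26.1.
E[D] = a·E[Z] + b = (-2.4)·15 + 26.1 = -9.9.
σ²_D = a²·σ²_Z = (-2.4)²·51.84 = 298.5984 (the additive constant 26.1 does not affect variance).

E[D] = -9.9, σ²_D = 298.5984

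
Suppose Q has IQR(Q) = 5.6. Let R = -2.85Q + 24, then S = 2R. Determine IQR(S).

IQR(S) = 31.92

IQR(R) = |-2.85|·5.6 = 15.96.
IQR(S) = |2|·15.96 = 31.92.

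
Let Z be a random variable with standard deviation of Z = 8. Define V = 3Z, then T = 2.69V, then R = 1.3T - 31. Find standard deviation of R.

standard deviation of R = 83.928

standard deviation of V = |3|·8 = 24.
standard deviation of T = |2.69|·24 = 64.56.
standard deviation of R = |1.3|·64.56 = 83.928.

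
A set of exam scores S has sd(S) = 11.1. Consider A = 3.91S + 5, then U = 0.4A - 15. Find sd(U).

sd(U) = 17.3604

sd(A) = |3.91|·11.1 = 43.401.
sd(U) = |0.4|·43.401 = 17.3604.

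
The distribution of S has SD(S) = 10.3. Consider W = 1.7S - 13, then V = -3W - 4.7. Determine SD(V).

SD(W) = |1.7|·10.3 = 17.51.
SD(V) = |-3|·17.51 = 52.53.

SD(V) = 52.53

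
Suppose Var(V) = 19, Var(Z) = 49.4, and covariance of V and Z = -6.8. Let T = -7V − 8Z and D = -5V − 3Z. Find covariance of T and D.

covariance of T and D = 1435.8

By bilinearity, covariance of T and D = ac·Var(V) + bd·Var(Z) + (ad+bc)·covariance of V and Z, with a=-7, b=-8, c=-5, d=-3.
ac·Var(V) = (-7)·(-5)·19 = 665
bd·Var(Z) = (-8)·(-3)·49.4 = 1185.6
(ad+bc)·covariance of V and Z = (61)·(-6.8) = -414.8
covariance of T and D = 665 + 1185.6 + (-414.8) = 1435.8.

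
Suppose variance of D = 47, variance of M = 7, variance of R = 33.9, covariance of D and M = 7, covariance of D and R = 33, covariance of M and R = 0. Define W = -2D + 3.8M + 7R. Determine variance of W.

variance of W = a²·variance of D + b²·variance of M + c²·variance of R + 2ab·covariance of D and M + 2ac·covariance of D and R + 2bc·covariance of M and R, with a = -2, b = 3.8, c = 7.
= 188 + 101.08 + 1661.1 + (-106.4) + (-924) + 0
= 919.78.

variance of W = 919.78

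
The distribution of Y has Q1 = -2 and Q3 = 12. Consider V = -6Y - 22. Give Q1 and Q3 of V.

a = -6 < 0 reverses order: Q1(V) comes from Q3(Y), Q3(V) from Q1(Y).
Q1(V) = (-6)·12 + (-22) = -94; Q3(V) = (-6)·(-2) + (-22) = -10.

Q1(V) = -94, Q3(V) = -10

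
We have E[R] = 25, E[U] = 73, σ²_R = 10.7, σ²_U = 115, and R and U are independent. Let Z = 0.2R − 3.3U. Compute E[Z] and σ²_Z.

E[Z] = -235.9, σ²_Z = 1252.778

E[Z] = 0.2·E[R] + (-3.3)·E[U] = 0.2·25 + (-3.3)·73 = -235.9.
σ²_Z = a²·σ²_R + b²·σ²_U + 2ab·covariance of R and U with a = 0.2, b = -3.3.
Independence gives covariance of R and U = 0.
= 0.2²·10.7 + (-3.3)²·115 + 2·0.2·(-3.3)·0
= 0.428 + 1252.35 + 0 = 1252.778.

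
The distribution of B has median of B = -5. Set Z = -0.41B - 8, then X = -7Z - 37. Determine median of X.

median of Z = (-0.41)·(-5) + (-8) = -5.95.
median of X = (-7)·(-5.95) + (-37) = 4.65.

median of X = 4.65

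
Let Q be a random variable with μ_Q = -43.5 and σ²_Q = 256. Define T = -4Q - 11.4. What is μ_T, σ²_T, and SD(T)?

T = -4Q - 11.4 is linear with a = -4, b = -11.4.
μ_T = a·μ_Q + b = (-4)·(-43.5) + (-11.4) = 162.6.
σ²_T = a²·σ²_Q = (-4)²·256 = 4096 (the additive constant -11.4 does not affect variance).
SD(Q) = √256 = 16.
SD(T) = |a|·SD(Q) = |-4|·16 = 64.

μ_T = 162.6, σ²_T = 4096, SD(T) = 64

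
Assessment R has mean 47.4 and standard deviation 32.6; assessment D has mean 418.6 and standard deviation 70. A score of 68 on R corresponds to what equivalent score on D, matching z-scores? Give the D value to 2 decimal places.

D = 462.83

z = (68 − 47.4)/32.6 ≈ 0.6319.
D = 418.6 + z·70 = 418.6 + (68 − 47.4)·70/32.6 ≈ 462.83.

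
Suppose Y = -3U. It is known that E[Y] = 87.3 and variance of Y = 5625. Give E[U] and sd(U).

E[U] = -29.1, sd(U) = 25

From Y = -3U: E[Y] = a·E[U] + b, so E[U] = (E[Y] − b)/a = (87.3 − 0)/(-3) = -29.1.
sd(Y) = √5625 = 75.
sd(Y) = |a|·sd(U), so sd(U) = 75/|-3| = 25.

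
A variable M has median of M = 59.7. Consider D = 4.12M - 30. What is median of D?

A linear map preserves order up to sign, so median of D = a·median of M + b = 4.12·59.7 + (-30) = 215.964.

median of D = 215.964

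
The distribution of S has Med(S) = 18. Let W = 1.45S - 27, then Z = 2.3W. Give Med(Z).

Med(W) = 1.45·18 + (-27) = -0.9.
Med(Z) = 2.3·(-0.9) = -2.07.

Med(Z) = -2.07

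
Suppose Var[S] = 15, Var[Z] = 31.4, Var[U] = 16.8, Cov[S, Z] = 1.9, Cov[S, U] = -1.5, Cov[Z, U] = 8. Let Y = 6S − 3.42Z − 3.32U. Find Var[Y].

Var[Y] = a²·Var[S] + b²·Var[Z] + c²·Var[U] + 2ab·Cov[S, Z] + 2ac·Cov[S, U] + 2bc·Cov[Z, U], with a = 6, b = -3.42, c = -3.32.
= 540 + 367.26696 + 185.17632 + (-77.976) + 59.76 + 181.6704
= 1255.89768.

Var[Y] = 1255.89768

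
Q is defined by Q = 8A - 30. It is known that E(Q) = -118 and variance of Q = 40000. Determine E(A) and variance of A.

E(A) = -11, variance of A = 625

From Q = 8A - 30: E(Q) = a·E(A) + b, so E(A) = (E(Q) − b)/a = (-118 − (-30))/8 = -11.
variance of Q = a²·variance of A, so variance of A = 40000/8² = 625.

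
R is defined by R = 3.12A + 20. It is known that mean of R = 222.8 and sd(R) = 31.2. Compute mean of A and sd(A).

From R = 3.12A + 20: mean of R = a·mean of A + b, so mean of A = (mean of R − b)/a = (222.8 − 20)/3.12 = 65.
sd(R) = |a|·sd(A), so sd(A) = 31.2/|3.12| = 10.

mean of A = 65, sd(A) = 10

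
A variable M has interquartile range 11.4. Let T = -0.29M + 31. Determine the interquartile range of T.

Under T = aM + b, IQR(T) = |a|·IQR(M) = |-0.29|·11.4 = 3.306 (shifts cancel; spread scales by |a|).

IQR(T) = 3.306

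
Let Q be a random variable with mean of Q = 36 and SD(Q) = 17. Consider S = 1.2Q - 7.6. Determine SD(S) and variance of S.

S = 1.2Q - 7.6 is linear with a = 1.2, b = -7.6.
SD(S) = |a|·SD(Q) = |1.2|·17 = 20.4.
variance of Q = 17² = 289.
variance of S = a²·variance of Q = 1.2²·289 = 416.16 (the additive constant -7.6 does not affect variance).

SD(S) = 20.4, variance of S = 416.16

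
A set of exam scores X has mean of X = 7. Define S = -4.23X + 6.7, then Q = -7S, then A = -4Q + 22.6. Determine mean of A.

mean of S = (-4.23)·7 + 6.7 = -22.91.
mean of Q = (-7)·(-22.91) = 160.37.
mean of A = (-4)·160.37 + 22.6 = -618.88.

mean of A = -618.88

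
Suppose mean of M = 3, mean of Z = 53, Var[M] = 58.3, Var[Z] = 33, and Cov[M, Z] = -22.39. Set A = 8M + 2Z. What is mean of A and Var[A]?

mean of A = 130, Var[A] = 3146.72

mean of A = 8·mean of M + 2·mean of Z = 8·3 + 2·53 = 130.
Var[A] = a²·Var[M] + b²·Var[Z] + 2ab·Cov[M, Z] with a = 8, b = 2.
= 8²·58.3 + 2²·33 + 2·8·2·(-22.39)
= 3731.2 + 132 + (-716.48) = 3146.72.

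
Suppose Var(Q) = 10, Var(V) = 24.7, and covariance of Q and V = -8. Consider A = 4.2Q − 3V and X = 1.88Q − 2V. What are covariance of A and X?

By bilinearity, covariance of A and X = ac·Var(Q) + bd·Var(V) + (ad+bc)·covariance of Q and V, with a=4.2, b=-3, c=1.88, d=-2.
ac·Var(Q) = 4.2·1.88·10 = 78.96
bd·Var(V) = (-3)·(-2)·24.7 = 148.2
(ad+bc)·covariance of Q and V = (-14.04)·(-8) = 112.32
covariance of A and X = 78.96 + 148.2 + 112.32 = 339.48.

covariance of A and X = 339.48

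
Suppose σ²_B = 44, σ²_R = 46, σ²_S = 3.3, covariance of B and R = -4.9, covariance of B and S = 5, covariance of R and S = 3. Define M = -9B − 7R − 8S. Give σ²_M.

σ²_M = 6467.8

σ²_M = a²·σ²_B + b²·σ²_R + c²·σ²_S + 2ab·covariance of B and R + 2ac·covariance of B and S + 2bc·covariance of R and S, with a = -9, b = -7, c = -8.
= 3564 + 2254 + 211.2 + (-617.4) + 720 + 336
= 6467.8.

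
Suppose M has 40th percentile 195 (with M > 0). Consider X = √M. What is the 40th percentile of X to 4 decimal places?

√M is increasing, so P_{40}(X) = g(P_{40}(M)) ≈ 13.9642.

40th percentile of X = 13.9642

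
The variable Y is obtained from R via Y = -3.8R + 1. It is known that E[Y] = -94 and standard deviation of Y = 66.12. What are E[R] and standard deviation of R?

E[R] = 25, standard deviation of R = 17.4

From Y = -3.8R + 1: E[Y] = a·E[R] + b, so E[R] = (E[Y] − b)/a = (-94 − 1)/(-3.8) = 25.
standard deviation of Y = |a|·standard deviation of R, so standard deviation of R = 66.12/|-3.8| = 17.4.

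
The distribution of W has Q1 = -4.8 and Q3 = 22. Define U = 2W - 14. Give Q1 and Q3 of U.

a = 2 > 0: Q1(U) = a·Q1(W)+b = -23.6, Q3(U) = a·Q3(W)+b = 30.

Q1(U) = -23.6, Q3(U) = 30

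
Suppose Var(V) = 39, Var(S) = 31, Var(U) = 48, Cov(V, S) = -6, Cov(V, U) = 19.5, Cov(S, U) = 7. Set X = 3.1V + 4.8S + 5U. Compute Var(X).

Var(X) = 3050.97

Var(X) = a²·Var(V) + b²·Var(S) + c²·Var(U) + 2ab·Cov(V, S) + 2ac·Cov(V, U) + 2bc·Cov(S, U), with a = 3.1, b = 4.8, c = 5.
= 374.79 + 714.24 + 1200 + (-178.56) + 604.5 + 336
= 3050.97.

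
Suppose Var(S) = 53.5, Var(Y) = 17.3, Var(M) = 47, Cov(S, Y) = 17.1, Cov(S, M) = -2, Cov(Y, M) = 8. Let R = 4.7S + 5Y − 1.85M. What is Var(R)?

Var(R) = 2465.6525

Var(R) = a²·Var(S) + b²·Var(Y) + c²·Var(M) + 2ab·Cov(S, Y) + 2ac·Cov(S, M) + 2bc·Cov(Y, M), with a = 4.7, b = 5, c = -1.85.
= 1181.815 + 432.5 + 160.8575 + 803.7 + 34.78 + (-148)
= 2465.6525.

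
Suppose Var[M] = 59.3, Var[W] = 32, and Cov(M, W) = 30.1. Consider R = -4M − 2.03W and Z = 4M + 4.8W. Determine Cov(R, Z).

By bilinearity, Cov(R, Z) = ac·Var[M] + bd·Var[W] + (ad+bc)·Cov(M, W), with a=-4, b=-2.03, c=4, d=4.8.
ac·Var[M] = (-4)·4·59.3 = -948.8
bd·Var[W] = (-2.03)·4.8·32 = -311.808
(ad+bc)·Cov(M, W) = (-27.32)·30.1 = -822.332
Cov(R, Z) = -948.8 + (-311.808) + (-822.332) = -2082.94.

Cov(R, Z) = -2082.94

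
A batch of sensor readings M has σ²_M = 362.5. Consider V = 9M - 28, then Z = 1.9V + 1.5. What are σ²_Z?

σ²_Z = 105998.625

σ²_V = 9²·362.5 = 29362.5.
σ²_Z = 1.9²·29362.5 = 105998.625.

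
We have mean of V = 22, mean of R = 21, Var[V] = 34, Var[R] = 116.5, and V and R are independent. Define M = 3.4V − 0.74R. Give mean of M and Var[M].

mean of M = 59.26, Var[M] = 456.8354

mean of M = 3.4·mean of V + (-0.74)·mean of R = 3.4·22 + (-0.74)·21 = 59.26.
Var[M] = a²·Var[V] + b²·Var[R] + 2ab·Cov(V, R) with a = 3.4, b = -0.74.
Independence gives Cov(V, R) = 0.
= 3.4²·34 + (-0.74)²·116.5 + 2·3.4·(-0.74)·0
= 393.04 + 63.7954 + 0 = 456.8354.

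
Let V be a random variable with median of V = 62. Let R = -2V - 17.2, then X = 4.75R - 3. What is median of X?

median of R = (-2)·62 + (-17.2) = -141.2.
median of X = 4.75·(-141.2) + (-3) = -673.7.

median of X = -673.7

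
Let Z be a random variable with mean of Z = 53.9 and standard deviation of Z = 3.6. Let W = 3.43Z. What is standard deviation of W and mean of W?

W = 3.43Z is linear with a = 3.43, b = 0.
standard deviation of W = |a|·standard deviation of Z = |3.43|·3.6 = 12.348.
mean of W = a·mean of Z + b = 3.43·53.9 = 184.877.

standard deviation of W = 12.348, mean of W = 184.877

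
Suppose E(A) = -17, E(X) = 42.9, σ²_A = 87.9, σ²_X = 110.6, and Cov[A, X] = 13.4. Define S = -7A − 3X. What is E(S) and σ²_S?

E(S) = -9.7, σ²_S = 5865.3

E(S) = (-7)·E(A) + (-3)·E(X) = (-7)·(-17) + (-3)·42.9 = -9.7.
σ²_S = a²·σ²_A + b²·σ²_X + 2ab·Cov[A, X] with a = -7, b = -3.
= (-7)²·87.9 + (-3)²·110.6 + 2·(-7)·(-3)·13.4
= 4307.1 + 995.4 + 562.8 = 5865.3.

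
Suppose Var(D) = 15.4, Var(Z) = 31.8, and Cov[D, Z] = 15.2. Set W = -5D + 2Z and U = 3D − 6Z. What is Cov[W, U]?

By bilinearity, Cov[W, U] = ac·Var(D) + bd·Var(Z) + (ad+bc)·Cov[D, Z], with a=-5, b=2, c=3, d=-6.
ac·Var(D) = (-5)·3·15.4 = -231
bd·Var(Z) = 2·(-6)·31.8 = -381.6
(ad+bc)·Cov[D, Z] = (36)·15.2 = 547.2
Cov[W, U] = -231 + (-381.6) + 547.2 = -65.4.

Cov[W, U] = -65.4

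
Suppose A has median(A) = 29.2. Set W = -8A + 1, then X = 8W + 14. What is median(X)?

median(X) = -1846.8

median(W) = (-8)·29.2 + 1 = -232.6.
median(X) = 8·(-232.6) + 14 = -1846.8.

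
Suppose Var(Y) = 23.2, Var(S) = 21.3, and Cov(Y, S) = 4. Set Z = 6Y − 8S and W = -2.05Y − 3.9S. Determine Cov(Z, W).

By bilinearity, Cov(Z, W) = ac·Var(Y) + bd·Var(S) + (ad+bc)·Cov(Y, S), with a=6, b=-8, c=-2.05, d=-3.9.
ac·Var(Y) = 6·(-2.05)·23.2 = -285.36
bd·Var(S) = (-8)·(-3.9)·21.3 = 664.56
(ad+bc)·Cov(Y, S) = (-7)·4 = -28
Cov(Z, W) = -285.36 + 664.56 + (-28) = 351.2.

Cov(Z, W) = 351.2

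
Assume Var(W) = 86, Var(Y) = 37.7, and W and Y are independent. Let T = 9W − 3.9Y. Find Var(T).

Var(T) = 7539.417

Var(T) = a²·Var(W) + b²·Var(Y) + 2ab·covariance of W and Y with a = 9, b = -3.9.
Independence gives covariance of W and Y = 0.
= 9²·86 + (-3.9)²·37.7 + 2·9·(-3.9)·0
= 6966 + 573.417 + 0 = 7539.417.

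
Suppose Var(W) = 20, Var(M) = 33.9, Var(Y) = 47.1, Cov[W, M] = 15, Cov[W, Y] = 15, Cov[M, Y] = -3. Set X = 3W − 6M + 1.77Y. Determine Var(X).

Var(X) = 1230.97959

Var(X) = a²·Var(W) + b²·Var(M) + c²·Var(Y) + 2ab·Cov[W, M] + 2ac·Cov[W, Y] + 2bc·Cov[M, Y], with a = 3, b = -6, c = 1.77.
= 180 + 1220.4 + 147.55959 + (-540) + 159.3 + 63.72
= 1230.97959.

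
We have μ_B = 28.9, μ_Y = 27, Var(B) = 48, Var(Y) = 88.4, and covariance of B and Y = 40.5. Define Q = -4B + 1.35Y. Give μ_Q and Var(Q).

μ_Q = -79.15, Var(Q) = 491.709

μ_Q = (-4)·μ_B + 1.35·μ_Y = (-4)·28.9 + 1.35·27 = -79.15.
Var(Q) = a²·Var(B) + b²·Var(Y) + 2ab·covariance of B and Y with a = -4, b = 1.35.
= (-4)²·48 + 1.35²·88.4 + 2·(-4)·1.35·40.5
= 768 + 161.109 + (-437.4) = 491.709.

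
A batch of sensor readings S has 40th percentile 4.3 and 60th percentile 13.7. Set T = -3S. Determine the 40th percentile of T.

40th percentile of T = -41.1

Since a = -3 < 0 the transformation is decreasing, reversing order: the 40th percentile of T corresponds to the 60th percentile of S.
So P_{40}(T) = a·P_{60}(S) + b = (-3)·13.7 = -41.1.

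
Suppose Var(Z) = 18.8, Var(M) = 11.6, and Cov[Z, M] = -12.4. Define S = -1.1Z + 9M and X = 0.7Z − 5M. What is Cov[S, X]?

Cov[S, X] = -682.796

By bilinearity, Cov[S, X] = ac·Var(Z) + bd·Var(M) + (ad+bc)·Cov[Z, M], with a=-1.1, b=9, c=0.7, d=-5.
ac·Var(Z) = (-1.1)·0.7·18.8 = -14.476
bd·Var(M) = 9·(-5)·11.6 = -522
(ad+bc)·Cov[Z, M] = (11.8)·(-12.4) = -146.32
Cov[S, X] = -14.476 + (-522) + (-146.32) = -682.796.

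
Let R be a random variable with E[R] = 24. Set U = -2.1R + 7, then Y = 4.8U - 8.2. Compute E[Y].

E[U] = (-2.1)·24 + 7 = -43.4.
E[Y] = 4.8·(-43.4) + (-8.2) = -216.52.

E[Y] = -216.52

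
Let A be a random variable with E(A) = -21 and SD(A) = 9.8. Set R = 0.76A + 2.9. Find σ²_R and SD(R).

R = 0.76A + 2.9 is linear with a = 0.76, b = 2.9.
σ²_A = 9.8² = 96.04.
σ²_R = a²·σ²_A = 0.76²·96.04 = 55.472704 (the additive constant 2.9 does not affect variance).
SD(R) = |a|·SD(A) = |0.76|·9.8 = 7.448.

σ²_R = 55.472704, SD(R) = 7.448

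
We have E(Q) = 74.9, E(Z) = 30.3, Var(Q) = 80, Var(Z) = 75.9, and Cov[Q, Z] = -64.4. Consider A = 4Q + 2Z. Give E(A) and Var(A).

E(A) = 360.2, Var(A) = 553.2

E(A) = 4·E(Q) + 2·E(Z) = 4·74.9 + 2·30.3 = 360.2.
Var(A) = a²·Var(Q) + b²·Var(Z) + 2ab·Cov[Q, Z] with a = 4, b = 2.
= 4²·80 + 2²·75.9 + 2·4·2·(-64.4)
= 1280 + 303.6 + (-1030.4) = 553.2.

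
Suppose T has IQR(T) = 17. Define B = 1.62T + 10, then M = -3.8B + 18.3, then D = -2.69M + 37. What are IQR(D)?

IQR(B) = |1.62|·17 = 27.54.
IQR(M) = |-3.8|·27.54 = 104.652.
IQR(D) = |-2.69|·104.652 = 281.51388.

IQR(D) = 281.51388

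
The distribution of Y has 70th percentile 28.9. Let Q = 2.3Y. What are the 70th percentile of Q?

70th percentile of Q = 66.47

Since a = 2.3 > 0 the transformation is increasing, so the 70th percentile of Q = a·(P_{70} of Y) + b = 2.3·28.9 = 66.47.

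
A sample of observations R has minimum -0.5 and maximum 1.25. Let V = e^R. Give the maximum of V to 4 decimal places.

e^R is increasing on this domain, so max(V) comes from max(R) = 1.25: max(V) = exp(1.25) ≈ 3.4903.

max(V) = 3.4903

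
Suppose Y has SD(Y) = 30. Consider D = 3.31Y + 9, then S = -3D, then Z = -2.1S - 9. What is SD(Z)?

SD(Z) = 625.59

SD(D) = |3.31|·30 = 99.3.
SD(S) = |-3|·99.3 = 297.9.
SD(Z) = |-2.1|·297.9 = 625.59.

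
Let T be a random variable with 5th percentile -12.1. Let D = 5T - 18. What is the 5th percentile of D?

Since a = 5 > 0 the transformation is increasing, so the 5th percentile of D = a·(P_{5} of T) + b = 5·(-12.1) + (-18) = -78.5.

5th percentile of D = -78.5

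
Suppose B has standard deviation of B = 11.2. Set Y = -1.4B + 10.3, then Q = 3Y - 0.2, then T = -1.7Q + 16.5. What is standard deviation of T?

standard deviation of T = 79.968

standard deviation of Y = |-1.4|·11.2 = 15.68.
standard deviation of Q = |3|·15.68 = 47.04.
standard deviation of T = |-1.7|·47.04 = 79.968.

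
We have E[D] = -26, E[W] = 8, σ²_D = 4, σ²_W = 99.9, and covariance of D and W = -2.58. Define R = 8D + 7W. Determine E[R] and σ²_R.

E[R] = 8·E[D] + 7·E[W] = 8·(-26) + 7·8 = -152.
σ²_R = a²·σ²_D + b²·σ²_W + 2ab·covariance of D and W with a = 8, b = 7.
= 8²·4 + 7²·99.9 + 2·8·7·(-2.58)
= 256 + 4895.1 + (-288.96) = 4862.14.

E[R] = -152, σ²_R = 4862.14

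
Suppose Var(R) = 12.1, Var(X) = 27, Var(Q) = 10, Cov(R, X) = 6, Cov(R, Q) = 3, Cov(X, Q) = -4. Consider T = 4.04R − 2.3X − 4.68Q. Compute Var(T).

Var(T) = 248.28616

Var(T) = a²·Var(R) + b²·Var(X) + c²·Var(Q) + 2ab·Cov(R, X) + 2ac·Cov(R, Q) + 2bc·Cov(X, Q), with a = 4.04, b = -2.3, c = -4.68.
= 197.49136 + 142.83 + 219.024 + (-111.504) + (-113.4432) + (-86.112)
= 248.28616.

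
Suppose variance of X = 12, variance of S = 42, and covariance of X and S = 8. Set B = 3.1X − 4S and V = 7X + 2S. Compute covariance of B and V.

covariance of B and V = -250

By bilinearity, covariance of B and V = ac·variance of X + bd·variance of S + (ad+bc)·covariance of X and S, with a=3.1, b=-4, c=7, d=2.
ac·variance of X = 3.1·7·12 = 260.4
bd·variance of S = (-4)·2·42 = -336
(ad+bc)·covariance of X and S = (-21.8)·8 = -174.4
covariance of B and V = 260.4 + (-336) + (-174.4) = -250.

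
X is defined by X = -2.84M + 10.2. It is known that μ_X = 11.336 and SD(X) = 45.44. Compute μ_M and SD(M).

μ_M = -0.4, SD(M) = 16

From X = -2.84M + 10.2: μ_X = a·μ_M + b, so μ_M = (μ_X − b)/a = (11.336 − 10.2)/(-2.84) = -0.4.
SD(X) = |a|·SD(M), so SD(M) = 45.44/|-2.84| = 16.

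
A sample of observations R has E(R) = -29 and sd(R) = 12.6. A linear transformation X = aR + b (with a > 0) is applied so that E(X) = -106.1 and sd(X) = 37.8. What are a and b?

a = 3, b = -19.1

sd(X) = a·sd(R) (a > 0), so a = 37.8/12.6 = 3.
E(X) = a·E(R) + b, so b = -106.1 − 3·(-29) = -19.1.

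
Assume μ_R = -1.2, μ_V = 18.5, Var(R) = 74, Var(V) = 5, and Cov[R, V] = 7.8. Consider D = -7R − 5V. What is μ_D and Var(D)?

μ_D = (-7)·μ_R + (-5)·μ_V = (-7)·(-1.2) + (-5)·18.5 = -84.1.
Var(D) = a²·Var(R) + b²·Var(V) + 2ab·Cov[R, V] with a = -7, b = -5.
= (-7)²·74 + (-5)²·5 + 2·(-7)·(-5)·7.8
= 3626 + 125 + 546 = 4297.

μ_D = -84.1, Var(D) = 4297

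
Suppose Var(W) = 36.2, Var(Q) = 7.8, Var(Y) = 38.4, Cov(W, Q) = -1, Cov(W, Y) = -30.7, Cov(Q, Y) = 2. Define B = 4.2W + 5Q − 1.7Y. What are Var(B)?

Var(B) = a²·Var(W) + b²·Var(Q) + c²·Var(Y) + 2ab·Cov(W, Q) + 2ac·Cov(W, Y) + 2bc·Cov(Q, Y), with a = 4.2, b = 5, c = -1.7.
= 638.568 + 195 + 110.976 + (-42) + 438.396 + (-34)
= 1306.94.

Var(B) = 1306.94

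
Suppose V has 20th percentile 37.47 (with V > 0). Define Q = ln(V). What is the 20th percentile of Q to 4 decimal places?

20th percentile of Q = 3.6235

ln(V) is increasing, so P_{20}(Q) = g(P_{20}(V)) ≈ 3.6235.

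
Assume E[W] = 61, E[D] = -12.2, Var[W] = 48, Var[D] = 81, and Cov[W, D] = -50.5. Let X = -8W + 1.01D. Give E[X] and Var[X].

E[X] = -500.322, Var[X] = 3970.7081

E[X] = (-8)·E[W] + 1.01·E[D] = (-8)·61 + 1.01·(-12.2) = -500.322.
Var[X] = a²·Var[W] + b²·Var[D] + 2ab·Cov[W, D] with a = -8, b = 1.01.
= (-8)²·48 + 1.01²·81 + 2·(-8)·1.01·(-50.5)
= 3072 + 82.6281 + 816.08 = 3970.7081.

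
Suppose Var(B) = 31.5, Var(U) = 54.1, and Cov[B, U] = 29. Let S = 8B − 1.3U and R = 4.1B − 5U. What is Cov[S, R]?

By bilinearity, Cov[S, R] = ac·Var(B) + bd·Var(U) + (ad+bc)·Cov[B, U], with a=8, b=-1.3, c=4.1, d=-5.
ac·Var(B) = 8·4.1·31.5 = 1033.2
bd·Var(U) = (-1.3)·(-5)·54.1 = 351.65
(ad+bc)·Cov[B, U] = (-45.33)·29 = -1314.57
Cov[S, R] = 1033.2 + 351.65 + (-1314.57) = 70.28.

Cov[S, R] = 70.28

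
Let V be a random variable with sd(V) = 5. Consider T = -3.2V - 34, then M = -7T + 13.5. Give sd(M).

sd(M) = 112

sd(T) = |-3.2|·5 = 16.
sd(M) = |-7|·16 = 112.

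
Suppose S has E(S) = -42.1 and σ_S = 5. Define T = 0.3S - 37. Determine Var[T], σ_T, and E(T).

Var[T] = 2.25, σ_T = 1.5, E(T) = -49.63

T = 0.3S - 37 is linear with a = 0.3, b = -37.
Var[S] = 5² = 25.
Var[T] = a²·Var[S] = 0.3²·25 = 2.25 (the additive constant -37 does not affect variance).
σ_T = |a|·σ_S = |0.3|·5 = 1.5.
E(T) = a·E(S) + b = 0.3·(-42.1) + (-37) = -49.63.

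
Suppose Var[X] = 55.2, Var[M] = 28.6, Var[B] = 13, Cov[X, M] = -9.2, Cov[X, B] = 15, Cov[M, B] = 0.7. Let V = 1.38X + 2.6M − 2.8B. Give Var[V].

Var[V] = a²·Var[X] + b²·Var[M] + c²·Var[B] + 2ab·Cov[X, M] + 2ac·Cov[X, B] + 2bc·Cov[M, B], with a = 1.38, b = 2.6, c = -2.8.
= 105.12288 + 193.336 + 101.92 + (-66.0192) + (-115.92) + (-10.192)
= 208.24768.

Var[V] = 208.24768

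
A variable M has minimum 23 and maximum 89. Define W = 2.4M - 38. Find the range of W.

Range(W) = 158.4

Range of M = 89 − 23 = 66.
Range(W) = |a|·Range(M) = |2.4|·66 = 158.4.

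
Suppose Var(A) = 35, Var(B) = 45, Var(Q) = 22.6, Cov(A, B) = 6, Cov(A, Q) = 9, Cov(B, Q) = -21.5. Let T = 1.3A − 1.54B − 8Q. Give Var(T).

Var(T) = a²·Var(A) + b²·Var(B) + c²·Var(Q) + 2ab·Cov(A, B) + 2ac·Cov(A, Q) + 2bc·Cov(B, Q), with a = 1.3, b = -1.54, c = -8.
= 59.15 + 106.722 + 1446.4 + (-24.024) + (-187.2) + (-529.76)
= 871.288.

Var(T) = 871.288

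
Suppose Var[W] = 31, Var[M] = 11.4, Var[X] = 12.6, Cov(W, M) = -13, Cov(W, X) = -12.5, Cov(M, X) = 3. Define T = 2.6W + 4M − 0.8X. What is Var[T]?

Var[T] = 162.424

Var[T] = a²·Var[W] + b²·Var[M] + c²·Var[X] + 2ab·Cov(W, M) + 2ac·Cov(W, X) + 2bc·Cov(M, X), with a = 2.6, b = 4, c = -0.8.
= 209.56 + 182.4 + 8.064 + (-270.4) + 52 + (-19.2)
= 162.424.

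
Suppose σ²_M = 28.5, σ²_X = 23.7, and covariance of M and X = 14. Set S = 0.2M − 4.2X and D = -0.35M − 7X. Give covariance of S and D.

By bilinearity, covariance of S and D = ac·σ²_M + bd·σ²_X + (ad+bc)·covariance of M and X, with a=0.2, b=-4.2, c=-0.35, d=-7.
ac·σ²_M = 0.2·(-0.35)·28.5 = -1.995
bd·σ²_X = (-4.2)·(-7)·23.7 = 696.78
(ad+bc)·covariance of M and X = (0.07)·14 = 0.98
covariance of S and D = -1.995 + 696.78 + 0.98 = 695.765.

covariance of S and D = 695.765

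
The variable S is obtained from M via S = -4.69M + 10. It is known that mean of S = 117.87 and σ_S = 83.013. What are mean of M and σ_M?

mean of M = -23, σ_M = 17.7

From S = -4.69M + 10: mean of S = a·mean of M + b, so mean of M = (mean of S − b)/a = (117.87 − 10)/(-4.69) = -23.
σ_S = |a|·σ_M, so σ_M = 83.013/|-4.69| = 17.7.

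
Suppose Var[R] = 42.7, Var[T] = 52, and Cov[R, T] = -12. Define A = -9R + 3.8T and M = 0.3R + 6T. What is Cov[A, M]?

By bilinearity, Cov[A, M] = ac·Var[R] + bd·Var[T] + (ad+bc)·Cov[R, T], with a=-9, b=3.8, c=0.3, d=6.
ac·Var[R] = (-9)·0.3·42.7 = -115.29
bd·Var[T] = 3.8·6·52 = 1185.6
(ad+bc)·Cov[R, T] = (-52.86)·(-12) = 634.32
Cov[A, M] = -115.29 + 1185.6 + 634.32 = 1704.63.

Cov[A, M] = 1704.63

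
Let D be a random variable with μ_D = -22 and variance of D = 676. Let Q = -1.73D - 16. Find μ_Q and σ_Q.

Q = -1.73D - 16 is linear with a = -1.73, b = -16.
μ_Q = a·μ_D + b = (-1.73)·(-22) + (-16) = 22.06.
σ_D = √676 = 26.
σ_Q = |a|·σ_D = |-1.73|·26 = 44.98.

μ_Q = 22.06, σ_Q = 44.98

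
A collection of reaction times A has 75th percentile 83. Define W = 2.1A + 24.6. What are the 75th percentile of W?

Since a = 2.1 > 0 the transformation is increasing, so the 75th percentile of W = a·(P_{75} of A) + b = 2.1·83 + 24.6 = 198.9.

75th percentile of W = 198.9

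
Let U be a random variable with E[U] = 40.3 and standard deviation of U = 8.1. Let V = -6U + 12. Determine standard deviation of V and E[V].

V = -6U + 12 is linear with a = -6, b = 12.
standard deviation of V = |a|·standard deviation of U = |-6|·8.1 = 48.6.
E[V] = a·E[U] + b = (-6)·40.3 + 12 = -229.8.

standard deviation of V = 48.6, E[V] = -229.8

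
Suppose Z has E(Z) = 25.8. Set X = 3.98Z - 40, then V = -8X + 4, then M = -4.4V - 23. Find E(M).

E(X) = 3.98·25.8 + (-40) = 62.684.
E(V) = (-8)·62.684 + 4 = -497.472.
E(M) = (-4.4)·(-497.472) + (-23) = 2165.8768.

E(M) = 2165.8768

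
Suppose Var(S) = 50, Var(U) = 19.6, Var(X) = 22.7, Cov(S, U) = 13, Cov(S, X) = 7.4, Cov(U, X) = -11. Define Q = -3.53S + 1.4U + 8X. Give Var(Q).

Var(Q) = 1321.417

Var(Q) = a²·Var(S) + b²·Var(U) + c²·Var(X) + 2ab·Cov(S, U) + 2ac·Cov(S, X) + 2bc·Cov(U, X), with a = -3.53, b = 1.4, c = 8.
= 623.045 + 38.416 + 1452.8 + (-128.492) + (-417.952) + (-246.4)
= 1321.417.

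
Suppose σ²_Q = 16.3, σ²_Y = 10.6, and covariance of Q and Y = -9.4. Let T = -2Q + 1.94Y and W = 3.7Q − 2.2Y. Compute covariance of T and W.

By bilinearity, covariance of T and W = ac·σ²_Q + bd·σ²_Y + (ad+bc)·covariance of Q and Y, with a=-2, b=1.94, c=3.7, d=-2.2.
ac·σ²_Q = (-2)·3.7·16.3 = -120.62
bd·σ²_Y = 1.94·(-2.2)·10.6 = -45.2408
(ad+bc)·covariance of Q and Y = (11.578)·(-9.4) = -108.8332
covariance of T and W = -120.62 + (-45.2408) + (-108.8332) = -274.694.

covariance of T and W = -274.694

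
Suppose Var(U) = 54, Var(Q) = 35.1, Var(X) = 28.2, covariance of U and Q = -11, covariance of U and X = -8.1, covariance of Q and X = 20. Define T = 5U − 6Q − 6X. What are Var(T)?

Var(T) = 6214.8

Var(T) = a²·Var(U) + b²·Var(Q) + c²·Var(X) + 2ab·covariance of U and Q + 2ac·covariance of U and X + 2bc·covariance of Q and X, with a = 5, b = -6, c = -6.
= 1350 + 1263.6 + 1015.2 + 660 + 486 + 1440
= 6214.8.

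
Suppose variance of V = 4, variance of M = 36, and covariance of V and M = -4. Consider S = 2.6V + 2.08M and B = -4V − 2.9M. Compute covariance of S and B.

covariance of S and B = -195.312

By bilinearity, covariance of S and B = ac·variance of V + bd·variance of M + (ad+bc)·covariance of V and M, with a=2.6, b=2.08, c=-4, d=-2.9.
ac·variance of V = 2.6·(-4)·4 = -41.6
bd·variance of M = 2.08·(-2.9)·36 = -217.152
(ad+bc)·covariance of V and M = (-15.86)·(-4) = 63.44
covariance of S and B = -41.6 + (-217.152) + 63.44 = -195.312.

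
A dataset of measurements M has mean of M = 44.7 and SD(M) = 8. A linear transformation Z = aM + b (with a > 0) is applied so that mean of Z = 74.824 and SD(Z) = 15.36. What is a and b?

a = 1.92, b = -11

SD(Z) = a·SD(M) (a > 0), so a = 15.36/8 = 1.92.
mean of Z = a·mean of M + b, so b = 74.824 − 1.92·44.7 = -11.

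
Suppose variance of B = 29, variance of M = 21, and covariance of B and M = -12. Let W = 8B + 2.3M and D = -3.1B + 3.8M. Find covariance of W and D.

covariance of W and D = -814.9

By bilinearity, covariance of W and D = ac·variance of B + bd·variance of M + (ad+bc)·covariance of B and M, with a=8, b=2.3, c=-3.1, d=3.8.
ac·variance of B = 8·(-3.1)·29 = -719.2
bd·variance of M = 2.3·3.8·21 = 183.54
(ad+bc)·covariance of B and M = (23.27)·(-12) = -279.24
covariance of W and D = -719.2 + 183.54 + (-279.24) = -814.9.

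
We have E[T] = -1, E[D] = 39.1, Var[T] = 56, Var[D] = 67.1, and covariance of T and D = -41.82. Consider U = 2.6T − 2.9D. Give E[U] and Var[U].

E[U] = 2.6·E[T] + (-2.9)·E[D] = 2.6·(-1) + (-2.9)·39.1 = -115.99.
Var[U] = a²·Var[T] + b²·Var[D] + 2ab·covariance of T and D with a = 2.6, b = -2.9.
= 2.6²·56 + (-2.9)²·67.1 + 2·2.6·(-2.9)·(-41.82)
= 378.56 + 564.311 + 630.6456 = 1573.5166.

E[U] = -115.99, Var[U] = 1573.5166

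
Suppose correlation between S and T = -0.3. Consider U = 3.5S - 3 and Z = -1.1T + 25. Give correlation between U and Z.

Linear rescalings preserve |correlation|; the slopes 3.5 and -1.1 have opposite signs, so the correlation flips sign: correlation between U and Z = −correlation between S and T = 0.3.

correlation between U and Z = 0.3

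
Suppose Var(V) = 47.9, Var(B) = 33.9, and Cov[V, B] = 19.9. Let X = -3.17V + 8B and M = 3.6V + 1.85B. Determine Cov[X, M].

Cov[X, M] = 411.50165

By bilinearity, Cov[X, M] = ac·Var(V) + bd·Var(B) + (ad+bc)·Cov[V, B], with a=-3.17, b=8, c=3.6, d=1.85.
ac·Var(V) = (-3.17)·3.6·47.9 = -546.6348
bd·Var(B) = 8·1.85·33.9 = 501.72
(ad+bc)·Cov[V, B] = (22.9355)·19.9 = 456.41645
Cov[X, M] = -546.6348 + 501.72 + 456.41645 = 411.50165.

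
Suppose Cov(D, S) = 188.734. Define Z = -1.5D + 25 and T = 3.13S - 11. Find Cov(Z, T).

Cov(Z, T) = a·c·Cov(D, S) = (-1.5)·3.13·188.734 = -886.10613. Additive constants drop out.

Cov(Z, T) = -886.10613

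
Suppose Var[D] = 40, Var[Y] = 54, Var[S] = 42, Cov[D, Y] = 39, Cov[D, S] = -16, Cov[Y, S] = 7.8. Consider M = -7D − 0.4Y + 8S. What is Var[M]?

Var[M] = 6617.12

Var[M] = a²·Var[D] + b²·Var[Y] + c²·Var[S] + 2ab·Cov[D, Y] + 2ac·Cov[D, S] + 2bc·Cov[Y, S], with a = -7, b = -0.4, c = 8.
= 1960 + 8.64 + 2688 + 218.4 + 1792 + (-49.92)
= 6617.12.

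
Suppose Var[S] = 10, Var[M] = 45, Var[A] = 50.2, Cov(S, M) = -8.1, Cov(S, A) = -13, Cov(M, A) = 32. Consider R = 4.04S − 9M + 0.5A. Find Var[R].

Var[R] = 4069.278

Var[R] = a²·Var[S] + b²·Var[M] + c²·Var[A] + 2ab·Cov(S, M) + 2ac·Cov(S, A) + 2bc·Cov(M, A), with a = 4.04, b = -9, c = 0.5.
= 163.216 + 3645 + 12.55 + 589.032 + (-52.52) + (-288)
= 4069.278.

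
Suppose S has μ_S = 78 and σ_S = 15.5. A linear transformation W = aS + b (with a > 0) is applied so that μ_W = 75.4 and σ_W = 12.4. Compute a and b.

a = 0.8, b = 13

σ_W = a·σ_S (a > 0), so a = 12.4/15.5 = 0.8.
μ_W = a·μ_S + b, so b = 75.4 − 0.8·78 = 13.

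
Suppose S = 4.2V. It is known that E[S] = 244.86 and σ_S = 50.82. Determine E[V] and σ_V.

E[V] = 58.3, σ_V = 12.1

From S = 4.2V: E[S] = a·E[V] + b, so E[V] = (E[S] − b)/a = (244.86 − 0)/4.2 = 58.3.
σ_S = |a|·σ_V, so σ_V = 50.82/|4.2| = 12.1.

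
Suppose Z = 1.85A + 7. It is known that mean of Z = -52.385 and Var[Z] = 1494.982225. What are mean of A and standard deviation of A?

mean of A = -32.1, standard deviation of A = 20.9

From Z = 1.85A + 7: mean of Z = a·mean of A + b, so mean of A = (mean of Z − b)/a = (-52.385 − 7)/1.85 = -32.1.
standard deviation of Z = √1494.982225 = 38.665.
standard deviation of Z = |a|·standard deviation of A, so standard deviation of A = 38.665/|1.85| = 20.9.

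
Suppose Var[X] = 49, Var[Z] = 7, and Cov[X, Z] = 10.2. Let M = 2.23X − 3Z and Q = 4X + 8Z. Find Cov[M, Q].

By bilinearity, Cov[M, Q] = ac·Var[X] + bd·Var[Z] + (ad+bc)·Cov[X, Z], with a=2.23, b=-3, c=4, d=8.
ac·Var[X] = 2.23·4·49 = 437.08
bd·Var[Z] = (-3)·8·7 = -168
(ad+bc)·Cov[X, Z] = (5.84)·10.2 = 59.568
Cov[M, Q] = 437.08 + (-168) + 59.568 = 328.648.

Cov[M, Q] = 328.648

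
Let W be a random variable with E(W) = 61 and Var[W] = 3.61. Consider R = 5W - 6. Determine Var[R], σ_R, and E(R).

Var[R] = 90.25, σ_R = 9.5, E(R) = 299

R = 5W - 6 is linear with a = 5, b = -6.
Var[R] = a²·Var[W] = 5²·3.61 = 90.25 (the additive constant -6 does not affect variance).
σ_W = √3.61 = 1.9.
σ_R = |a|·σ_W = |5|·1.9 = 9.5.
E(R) = a·E(W) + b = 5·61 + (-6) = 299.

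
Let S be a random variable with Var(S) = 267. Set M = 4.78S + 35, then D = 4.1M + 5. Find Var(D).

Var(D) = 102549.788268

Var(M) = 4.78²·267 = 6100.5228.
Var(D) = 4.1²·6100.5228 = 102549.788268.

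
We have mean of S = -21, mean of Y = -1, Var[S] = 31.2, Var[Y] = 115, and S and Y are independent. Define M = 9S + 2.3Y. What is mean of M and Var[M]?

mean of M = 9·mean of S + 2.3·mean of Y = 9·(-21) + 2.3·(-1) = -191.3.
Var[M] = a²·Var[S] + b²·Var[Y] + 2ab·covariance of S and Y with a = 9, b = 2.3.
Independence gives covariance of S and Y = 0.
= 9²·31.2 + 2.3²·115 + 2·9·2.3·0
= 2527.2 + 608.35 + 0 = 3135.55.

mean of M = -191.3, Var[M] = 3135.55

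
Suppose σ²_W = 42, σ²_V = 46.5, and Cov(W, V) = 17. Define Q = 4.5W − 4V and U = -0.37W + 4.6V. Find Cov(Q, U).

By bilinearity, Cov(Q, U) = ac·σ²_W + bd·σ²_V + (ad+bc)·Cov(W, V), with a=4.5, b=-4, c=-0.37, d=4.6.
ac·σ²_W = 4.5·(-0.37)·42 = -69.93
bd·σ²_V = (-4)·4.6·46.5 = -855.6
(ad+bc)·Cov(W, V) = (22.18)·17 = 377.06
Cov(Q, U) = -69.93 + (-855.6) + 377.06 = -548.47.

Cov(Q, U) = -548.47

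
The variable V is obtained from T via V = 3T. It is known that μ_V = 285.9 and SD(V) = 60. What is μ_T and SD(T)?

μ_T = 95.3, SD(T) = 20

From V = 3T: μ_V = a·μ_T + b, so μ_T = (μ_V − b)/a = (285.9 − 0)/3 = 95.3.
SD(V) = |a|·SD(T), so SD(T) = 60/|3| = 20.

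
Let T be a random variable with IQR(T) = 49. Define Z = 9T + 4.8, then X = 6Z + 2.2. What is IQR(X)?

IQR(Z) = |9|·49 = 441.
IQR(X) = |6|·441 = 2646.

IQR(X) = 2646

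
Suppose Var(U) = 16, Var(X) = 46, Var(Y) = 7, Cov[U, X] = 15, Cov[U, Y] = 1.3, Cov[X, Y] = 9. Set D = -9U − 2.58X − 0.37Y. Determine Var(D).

Var(D) = 2325.5935

Var(D) = a²·Var(U) + b²·Var(X) + c²·Var(Y) + 2ab·Cov[U, X] + 2ac·Cov[U, Y] + 2bc·Cov[X, Y], with a = -9, b = -2.58, c = -0.37.
= 1296 + 306.1944 + 0.9583 + 696.6 + 8.658 + 17.1828
= 2325.5935.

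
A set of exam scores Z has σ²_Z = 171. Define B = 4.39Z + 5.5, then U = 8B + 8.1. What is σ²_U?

σ²_U = 210913.8624

σ²_B = 4.39²·171 = 3295.5291.
σ²_U = 8²·3295.5291 = 210913.8624.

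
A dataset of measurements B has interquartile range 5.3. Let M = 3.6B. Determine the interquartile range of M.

IQR(M) = 19.08

Under M = aB + b, IQR(M) = |a|·IQR(B) = |3.6|·5.3 = 19.08 (shifts cancel; spread scales by |a|).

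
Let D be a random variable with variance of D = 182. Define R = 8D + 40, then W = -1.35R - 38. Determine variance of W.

variance of R = 8²·182 = 11648.
variance of W = (-1.35)²·11648 = 21228.48.

variance of W = 21228.48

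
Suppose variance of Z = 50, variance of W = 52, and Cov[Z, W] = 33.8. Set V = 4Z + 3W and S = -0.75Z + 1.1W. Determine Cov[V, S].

Cov[V, S] = 94.27

By bilinearity, Cov[V, S] = ac·variance of Z + bd·variance of W + (ad+bc)·Cov[Z, W], with a=4, b=3, c=-0.75, d=1.1.
ac·variance of Z = 4·(-0.75)·50 = -150
bd·variance of W = 3·1.1·52 = 171.6
(ad+bc)·Cov[Z, W] = (2.15)·33.8 = 72.67
Cov[V, S] = -150 + 171.6 + 72.67 = 94.27.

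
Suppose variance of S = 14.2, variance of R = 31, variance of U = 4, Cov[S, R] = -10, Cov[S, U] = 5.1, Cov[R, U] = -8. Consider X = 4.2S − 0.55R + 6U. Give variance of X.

variance of X = 759.9055

variance of X = a²·variance of S + b²·variance of R + c²·variance of U + 2ab·Cov[S, R] + 2ac·Cov[S, U] + 2bc·Cov[R, U], with a = 4.2, b = -0.55, c = 6.
= 250.488 + 9.3775 + 144 + 46.2 + 257.04 + 52.8
= 759.9055.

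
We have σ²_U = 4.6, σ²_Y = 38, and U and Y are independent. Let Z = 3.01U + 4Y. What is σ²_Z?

σ²_Z = 649.67646

σ²_Z = a²·σ²_U + b²·σ²_Y + 2ab·Cov[U, Y] with a = 3.01, b = 4.
Independence gives Cov[U, Y] = 0.
= 3.01²·4.6 + 4²·38 + 2·3.01·4·0
= 41.67646 + 608 + 0 = 649.67646.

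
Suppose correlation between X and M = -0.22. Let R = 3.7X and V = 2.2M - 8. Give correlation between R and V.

correlation between R and V = -0.22

Linear rescalings preserve correlation up to sign; here the slopes 3.7 and 2.2 have the same sign, so correlation between R and V = correlation between X and M = -0.22.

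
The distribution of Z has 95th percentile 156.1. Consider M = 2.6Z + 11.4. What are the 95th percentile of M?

95th percentile of M = 417.26

Since a = 2.6 > 0 the transformation is increasing, so the 95th percentile of M = a·(P_{95} of Z) + b = 2.6·156.1 + 11.4 = 417.26.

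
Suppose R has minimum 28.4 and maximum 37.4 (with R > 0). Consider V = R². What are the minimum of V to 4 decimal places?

min(V) = 806.56

R² is increasing on this domain, so min(V) comes from min(R) = 28.4: min(V) = square(28.4) = 806.56.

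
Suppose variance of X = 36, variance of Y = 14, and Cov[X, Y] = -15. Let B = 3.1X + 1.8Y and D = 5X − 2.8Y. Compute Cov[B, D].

By bilinearity, Cov[B, D] = ac·variance of X + bd·variance of Y + (ad+bc)·Cov[X, Y], with a=3.1, b=1.8, c=5, d=-2.8.
ac·variance of X = 3.1·5·36 = 558
bd·variance of Y = 1.8·(-2.8)·14 = -70.56
(ad+bc)·Cov[X, Y] = (0.32)·(-15) = -4.8
Cov[B, D] = 558 + (-70.56) + (-4.8) = 482.64.

Cov[B, D] = 482.64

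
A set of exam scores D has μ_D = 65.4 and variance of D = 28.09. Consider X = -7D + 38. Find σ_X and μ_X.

X = -7D + 38 is linear with a = -7, b = 38.
σ_D = √28.09 = 5.3.
σ_X = |a|·σ_D = |-7|·5.3 = 37.1.
μ_X = a·μ_D + b = (-7)·65.4 + 38 = -419.8.

σ_X = 37.1, μ_X = -419.8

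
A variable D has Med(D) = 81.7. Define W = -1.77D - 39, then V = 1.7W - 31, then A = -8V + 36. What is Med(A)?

Med(A) = 2781.0824

Med(W) = (-1.77)·81.7 + (-39) = -183.609.
Med(V) = 1.7·(-183.609) + (-31) = -343.1353.
Med(A) = (-8)·(-343.1353) + 36 = 2781.0824.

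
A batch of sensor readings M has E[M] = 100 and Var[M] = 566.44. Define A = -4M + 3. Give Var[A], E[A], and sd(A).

A = -4M + 3 is linear with a = -4, b = 3.
Var[A] = a²·Var[M] = (-4)²·566.44 = 9063.04 (the additive constant 3 does not affect variance).
E[A] = a·E[M] + b = (-4)·100 + 3 = -397.
sd(M) = √566.44 = 23.8.
sd(A) = |a|·sd(M) = |-4|·23.8 = 95.2.

Var[A] = 9063.04, E[A] = -397, sd(A) = 95.2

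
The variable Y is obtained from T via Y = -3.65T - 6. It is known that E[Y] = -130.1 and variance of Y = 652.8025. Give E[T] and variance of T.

E[T] = 34, variance of T = 49

From Y = -3.65T - 6: E[Y] = a·E[T] + b, so E[T] = (E[Y] − b)/a = (-130.1 − (-6))/(-3.65) = 34.
variance of Y = a²·variance of T, so variance of T = 652.8025/(-3.65)² = 49.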